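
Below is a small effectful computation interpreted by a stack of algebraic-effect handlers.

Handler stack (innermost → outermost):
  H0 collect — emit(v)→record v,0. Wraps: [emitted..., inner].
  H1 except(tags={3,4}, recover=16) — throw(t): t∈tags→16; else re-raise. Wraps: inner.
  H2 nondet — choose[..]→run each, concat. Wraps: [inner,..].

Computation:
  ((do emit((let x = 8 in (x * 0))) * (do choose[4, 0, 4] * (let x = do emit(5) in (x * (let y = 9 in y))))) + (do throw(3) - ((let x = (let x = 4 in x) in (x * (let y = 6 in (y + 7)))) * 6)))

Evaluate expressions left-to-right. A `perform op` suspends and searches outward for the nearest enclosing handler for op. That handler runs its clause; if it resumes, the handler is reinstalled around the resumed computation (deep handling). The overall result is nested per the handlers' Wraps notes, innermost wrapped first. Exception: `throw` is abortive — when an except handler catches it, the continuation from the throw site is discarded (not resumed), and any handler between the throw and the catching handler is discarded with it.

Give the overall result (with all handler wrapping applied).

Evaluation trace:
emit(0) @ H0 ⇒ out+=0
choose[4, 0, 4] @ H2
  branch[0] choose=4:
    emit(5) @ H0 ⇒ out+=5
    throw(3) @ H1 caught ⇒ 16
    H2 returns [16]
  branch[1] choose=0:
    emit(5) @ H0 ⇒ out+=5
    throw(3) @ H1 caught ⇒ 16
    H2 returns [16]
  branch[2] choose=4:
    emit(5) @ H0 ⇒ out+=5
    throw(3) @ H1 caught ⇒ 16
    H2 returns [16]
= [16, 16, 16]

Answer: [16, 16, 16]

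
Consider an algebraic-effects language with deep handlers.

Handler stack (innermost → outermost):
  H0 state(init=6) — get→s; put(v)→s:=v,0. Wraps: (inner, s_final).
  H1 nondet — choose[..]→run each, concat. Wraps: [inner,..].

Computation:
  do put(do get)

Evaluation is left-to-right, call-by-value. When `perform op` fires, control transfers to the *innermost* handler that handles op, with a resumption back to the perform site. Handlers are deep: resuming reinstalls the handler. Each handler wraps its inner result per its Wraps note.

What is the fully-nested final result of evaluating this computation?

Answer: [(0, 6)]

Evaluation trace:
get @ H0 ⇒ 6
put(6) @ H0 ⇒ s:=6
H0 returns (0, 6)
H1 returns [(0, 6)]
= [(0, 6)]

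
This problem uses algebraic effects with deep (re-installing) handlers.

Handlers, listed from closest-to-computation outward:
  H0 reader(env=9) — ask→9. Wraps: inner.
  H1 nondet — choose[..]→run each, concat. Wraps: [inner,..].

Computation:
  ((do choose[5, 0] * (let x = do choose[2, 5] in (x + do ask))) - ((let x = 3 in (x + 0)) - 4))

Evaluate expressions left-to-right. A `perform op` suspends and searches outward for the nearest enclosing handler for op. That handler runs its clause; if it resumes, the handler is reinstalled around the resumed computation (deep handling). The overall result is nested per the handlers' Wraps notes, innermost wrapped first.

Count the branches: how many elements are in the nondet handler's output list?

Answer: 4

Working:
choose[5, 0] @ H1
  branch[0] choose=5:
    choose[2, 5] @ H1
      branch[0] choose=2:
        ask @ H0 ⇒ 9
        H0 returns 56
        H1 returns [56]
      branch[1] choose=5:
        ask @ H0 ⇒ 9
        H0 returns 71
        H1 returns [71]
  branch[1] choose=0:
    choose[2, 5] @ H1
      branch[0] choose=2:
        ask @ H0 ⇒ 9
        H0 returns 1
        H1 returns [1]
      branch[1] choose=5:
        ask @ H0 ⇒ 9
        H0 returns 1
        H1 returns [1]
= [56, 71, 1, 1]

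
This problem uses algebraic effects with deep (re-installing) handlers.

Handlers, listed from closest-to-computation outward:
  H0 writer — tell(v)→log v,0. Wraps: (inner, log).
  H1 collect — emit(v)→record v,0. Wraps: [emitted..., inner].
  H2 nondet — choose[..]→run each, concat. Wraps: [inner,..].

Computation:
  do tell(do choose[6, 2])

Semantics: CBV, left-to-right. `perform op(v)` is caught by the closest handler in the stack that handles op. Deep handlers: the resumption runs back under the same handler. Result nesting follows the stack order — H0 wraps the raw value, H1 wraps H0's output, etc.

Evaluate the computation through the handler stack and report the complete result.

Evaluation trace:
choose[6, 2] @ H2
  branch[0] choose=6:
    tell(6) @ H0 ⇒ log+=6
    H0 returns (0, (6))
    H1 returns [(0, (6))]
    H2 returns [[(0, (6))]]
  branch[1] choose=2:
    tell(2) @ H0 ⇒ log+=2
    H0 returns (0, (2))
    H1 returns [(0, (2))]
    H2 returns [[(0, (2))]]
= [[(0, (6))], [(0, (2))]]

Answer: [[(0, (6))], [(0, (2))]]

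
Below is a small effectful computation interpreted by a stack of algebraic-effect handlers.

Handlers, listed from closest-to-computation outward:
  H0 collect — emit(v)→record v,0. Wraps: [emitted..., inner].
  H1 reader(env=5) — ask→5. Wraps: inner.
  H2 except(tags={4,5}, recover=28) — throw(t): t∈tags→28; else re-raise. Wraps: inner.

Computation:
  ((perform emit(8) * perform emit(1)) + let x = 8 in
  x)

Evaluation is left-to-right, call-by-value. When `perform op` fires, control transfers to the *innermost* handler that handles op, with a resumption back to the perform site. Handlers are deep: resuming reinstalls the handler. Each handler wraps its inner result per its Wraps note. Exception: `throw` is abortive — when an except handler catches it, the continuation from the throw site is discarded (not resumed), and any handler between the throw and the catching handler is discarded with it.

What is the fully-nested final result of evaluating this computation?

Evaluation trace:
emit(8) @ H0 ⇒ out+=8
emit(1) @ H0 ⇒ out+=1
H0 returns [8, 1, 8]
H1 returns [8, 1, 8]
H2 returns [8, 1, 8]
= [8, 1, 8]

Answer: [8, 1, 8]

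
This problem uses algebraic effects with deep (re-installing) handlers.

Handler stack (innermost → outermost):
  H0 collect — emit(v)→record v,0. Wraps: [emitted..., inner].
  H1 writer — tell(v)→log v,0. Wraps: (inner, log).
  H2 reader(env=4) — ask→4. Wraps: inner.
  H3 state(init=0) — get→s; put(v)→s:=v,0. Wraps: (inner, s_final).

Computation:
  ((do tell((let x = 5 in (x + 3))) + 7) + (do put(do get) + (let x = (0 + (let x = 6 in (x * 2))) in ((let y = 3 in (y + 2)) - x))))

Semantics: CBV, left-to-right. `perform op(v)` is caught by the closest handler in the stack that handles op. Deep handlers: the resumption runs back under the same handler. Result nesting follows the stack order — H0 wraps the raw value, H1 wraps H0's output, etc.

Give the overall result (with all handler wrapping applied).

Answer: (([0], (8)), 0)

Working:
tell(8) @ H1 ⇒ log+=8
get @ H3 ⇒ 0
put(0) @ H3 ⇒ s:=0
H0 returns [0]
H1 returns ([0], (8))
H2 returns ([0], (8))
H3 returns (([0], (8)), 0)
= (([0], (8)), 0)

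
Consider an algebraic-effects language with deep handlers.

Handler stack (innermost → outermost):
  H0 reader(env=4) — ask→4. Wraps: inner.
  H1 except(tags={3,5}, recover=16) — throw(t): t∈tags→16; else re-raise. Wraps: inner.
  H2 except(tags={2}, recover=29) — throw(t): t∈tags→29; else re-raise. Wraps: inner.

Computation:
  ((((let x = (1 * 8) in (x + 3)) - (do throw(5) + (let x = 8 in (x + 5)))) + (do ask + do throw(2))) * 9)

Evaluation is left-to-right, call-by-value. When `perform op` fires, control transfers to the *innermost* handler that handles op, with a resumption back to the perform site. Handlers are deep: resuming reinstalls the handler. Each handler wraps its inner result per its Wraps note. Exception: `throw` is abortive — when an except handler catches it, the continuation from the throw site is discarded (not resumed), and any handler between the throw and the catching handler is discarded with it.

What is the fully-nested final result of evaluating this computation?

Evaluation trace:
throw(5) @ H1 caught ⇒ 16
H2 returns 16
= 16

Answer: 16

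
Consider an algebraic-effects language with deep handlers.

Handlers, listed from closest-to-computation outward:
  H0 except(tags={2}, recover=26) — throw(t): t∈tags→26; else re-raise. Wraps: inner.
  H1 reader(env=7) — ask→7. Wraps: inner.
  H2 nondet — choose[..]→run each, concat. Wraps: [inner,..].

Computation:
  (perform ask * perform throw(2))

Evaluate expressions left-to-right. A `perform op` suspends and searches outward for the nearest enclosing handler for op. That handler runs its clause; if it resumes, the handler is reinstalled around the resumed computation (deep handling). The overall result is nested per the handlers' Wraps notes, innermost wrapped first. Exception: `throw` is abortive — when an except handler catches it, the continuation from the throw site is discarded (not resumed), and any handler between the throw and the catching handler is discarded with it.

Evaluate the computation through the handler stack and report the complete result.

Answer: [26]

Evaluation trace:
ask @ H1 ⇒ 7
throw(2) @ H0 caught ⇒ 26
H1 returns 26
H2 returns [26]
= [26]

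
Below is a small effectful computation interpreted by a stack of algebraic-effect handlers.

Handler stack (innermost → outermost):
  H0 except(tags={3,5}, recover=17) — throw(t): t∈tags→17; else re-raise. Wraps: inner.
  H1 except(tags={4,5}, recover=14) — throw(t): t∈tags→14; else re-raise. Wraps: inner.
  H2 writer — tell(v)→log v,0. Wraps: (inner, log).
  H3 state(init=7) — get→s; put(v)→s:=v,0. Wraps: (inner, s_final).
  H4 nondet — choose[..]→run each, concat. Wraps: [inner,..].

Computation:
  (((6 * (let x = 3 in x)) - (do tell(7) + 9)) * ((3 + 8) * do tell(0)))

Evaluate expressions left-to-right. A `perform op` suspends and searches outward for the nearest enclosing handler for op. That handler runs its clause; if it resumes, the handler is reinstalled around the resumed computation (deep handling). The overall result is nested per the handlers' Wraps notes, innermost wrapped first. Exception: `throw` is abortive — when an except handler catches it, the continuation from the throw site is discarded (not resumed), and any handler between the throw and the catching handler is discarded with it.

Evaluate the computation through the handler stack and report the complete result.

Answer: [((0, (7, 0)), 7)]

Evaluation trace:
tell(7) @ H2 ⇒ log+=7
tell(0) @ H2 ⇒ log+=0
H0 returns 0
H1 returns 0
H2 returns (0, (7, 0))
H3 returns ((0, (7, 0)), 7)
H4 returns [((0, (7, 0)), 7)]
= [((0, (7, 0)), 7)]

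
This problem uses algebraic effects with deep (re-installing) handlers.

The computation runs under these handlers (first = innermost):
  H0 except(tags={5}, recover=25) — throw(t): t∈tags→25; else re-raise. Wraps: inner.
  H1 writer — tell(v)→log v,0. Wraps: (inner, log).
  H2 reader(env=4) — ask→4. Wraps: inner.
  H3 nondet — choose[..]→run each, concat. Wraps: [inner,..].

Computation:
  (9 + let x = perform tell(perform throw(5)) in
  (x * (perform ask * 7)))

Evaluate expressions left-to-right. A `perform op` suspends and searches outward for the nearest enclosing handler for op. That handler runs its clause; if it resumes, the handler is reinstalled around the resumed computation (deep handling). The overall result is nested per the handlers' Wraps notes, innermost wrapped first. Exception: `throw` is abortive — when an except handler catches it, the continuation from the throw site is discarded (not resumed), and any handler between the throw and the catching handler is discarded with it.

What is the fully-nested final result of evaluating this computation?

Answer: [(25, ())]

Step-by-step:
throw(5) @ H0 caught ⇒ 25
H1 returns (25, ())
H2 returns (25, ())
H3 returns [(25, ())]
= [(25, ())]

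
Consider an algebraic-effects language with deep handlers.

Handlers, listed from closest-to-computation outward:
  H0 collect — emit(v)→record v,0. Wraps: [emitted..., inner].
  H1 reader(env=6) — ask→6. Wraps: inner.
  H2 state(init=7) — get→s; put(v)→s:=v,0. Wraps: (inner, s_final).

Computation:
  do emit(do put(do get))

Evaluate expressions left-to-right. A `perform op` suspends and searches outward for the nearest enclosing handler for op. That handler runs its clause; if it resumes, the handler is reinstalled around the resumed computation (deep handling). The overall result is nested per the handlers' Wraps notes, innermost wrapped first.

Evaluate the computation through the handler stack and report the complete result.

Answer: ([0, 0], 7)

Working:
get @ H2 ⇒ 7
put(7) @ H2 ⇒ s:=7
emit(0) @ H0 ⇒ out+=0
H0 returns [0, 0]
H1 returns [0, 0]
H2 returns ([0, 0], 7)
= ([0, 0], 7)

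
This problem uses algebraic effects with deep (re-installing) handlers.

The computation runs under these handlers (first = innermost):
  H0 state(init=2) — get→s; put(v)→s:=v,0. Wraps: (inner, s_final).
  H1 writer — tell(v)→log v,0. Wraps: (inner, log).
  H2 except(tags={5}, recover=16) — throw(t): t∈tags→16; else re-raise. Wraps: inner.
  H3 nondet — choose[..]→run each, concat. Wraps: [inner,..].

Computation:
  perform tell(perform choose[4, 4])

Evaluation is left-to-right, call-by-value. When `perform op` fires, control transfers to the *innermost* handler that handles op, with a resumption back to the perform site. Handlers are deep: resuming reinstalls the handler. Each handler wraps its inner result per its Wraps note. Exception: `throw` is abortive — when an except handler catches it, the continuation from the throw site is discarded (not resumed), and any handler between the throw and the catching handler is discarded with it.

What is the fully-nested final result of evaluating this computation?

Working:
choose[4, 4] @ H3
  branch[0] choose=4:
    tell(4) @ H1 ⇒ log+=4
    H0 returns (0, 2)
    H1 returns ((0, 2), (4))
    H2 returns ((0, 2), (4))
    H3 returns [((0, 2), (4))]
  branch[1] choose=4:
    tell(4) @ H1 ⇒ log+=4
    H0 returns (0, 2)
    H1 returns ((0, 2), (4))
    H2 returns ((0, 2), (4))
    H3 returns [((0, 2), (4))]
= [((0, 2), (4)), ((0, 2), (4))]

Answer: [((0, 2), (4)), ((0, 2), (4))]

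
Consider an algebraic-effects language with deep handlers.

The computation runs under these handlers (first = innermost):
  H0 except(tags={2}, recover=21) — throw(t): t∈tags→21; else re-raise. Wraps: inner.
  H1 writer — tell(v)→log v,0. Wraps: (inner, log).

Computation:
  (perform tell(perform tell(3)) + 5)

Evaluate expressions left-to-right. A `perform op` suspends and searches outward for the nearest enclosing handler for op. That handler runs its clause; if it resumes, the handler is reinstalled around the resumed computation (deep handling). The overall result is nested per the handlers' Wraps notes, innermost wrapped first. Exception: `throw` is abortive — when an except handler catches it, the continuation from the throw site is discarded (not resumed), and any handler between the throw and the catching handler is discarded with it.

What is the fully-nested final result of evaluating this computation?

Answer: (5, (3, 0))

Step-by-step:
tell(3) @ H1 ⇒ log+=3
tell(0) @ H1 ⇒ log+=0
H0 returns 5
H1 returns (5, (3, 0))
= (5, (3, 0))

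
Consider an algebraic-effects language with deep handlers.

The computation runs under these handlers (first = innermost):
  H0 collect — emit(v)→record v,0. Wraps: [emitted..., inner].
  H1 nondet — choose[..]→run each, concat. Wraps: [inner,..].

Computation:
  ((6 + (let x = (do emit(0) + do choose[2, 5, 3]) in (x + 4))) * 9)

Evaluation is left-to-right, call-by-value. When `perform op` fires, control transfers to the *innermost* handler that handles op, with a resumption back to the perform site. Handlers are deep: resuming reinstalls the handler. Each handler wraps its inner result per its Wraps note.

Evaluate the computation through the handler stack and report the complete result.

Step-by-step:
emit(0) @ H0 ⇒ out+=0
choose[2, 5, 3] @ H1
  branch[0] choose=2:
    H0 returns [0, 108]
    H1 returns [[0, 108]]
  branch[1] choose=5:
    H0 returns [0, 135]
    H1 returns [[0, 135]]
  branch[2] choose=3:
    H0 returns [0, 117]
    H1 returns [[0, 117]]
= [[0, 108], [0, 135], [0, 117]]

Answer: [[0, 108], [0, 135], [0, 117]]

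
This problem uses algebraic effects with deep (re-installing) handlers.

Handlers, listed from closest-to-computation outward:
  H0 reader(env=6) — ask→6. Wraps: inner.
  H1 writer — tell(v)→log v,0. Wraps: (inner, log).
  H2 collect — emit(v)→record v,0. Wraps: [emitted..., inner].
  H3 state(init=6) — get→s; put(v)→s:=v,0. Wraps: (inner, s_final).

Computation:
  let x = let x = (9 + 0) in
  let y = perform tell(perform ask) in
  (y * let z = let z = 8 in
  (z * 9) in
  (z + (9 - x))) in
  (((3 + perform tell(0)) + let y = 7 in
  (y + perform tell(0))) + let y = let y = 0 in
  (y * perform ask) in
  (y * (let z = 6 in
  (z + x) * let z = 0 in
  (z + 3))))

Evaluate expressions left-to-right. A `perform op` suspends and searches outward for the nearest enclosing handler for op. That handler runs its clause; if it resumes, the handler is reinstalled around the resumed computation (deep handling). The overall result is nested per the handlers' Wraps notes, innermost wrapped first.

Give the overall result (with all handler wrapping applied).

Answer: ([(10, (6, 0, 0))], 6)

Evaluation trace:
ask @ H0 ⇒ 6
tell(6) @ H1 ⇒ log+=6
tell(0) @ H1 ⇒ log+=0
tell(0) @ H1 ⇒ log+=0
ask @ H0 ⇒ 6
H0 returns 10
H1 returns (10, (6, 0, 0))
H2 returns [(10, (6, 0, 0))]
H3 returns ([(10, (6, 0, 0))], 6)
= ([(10, (6, 0, 0))], 6)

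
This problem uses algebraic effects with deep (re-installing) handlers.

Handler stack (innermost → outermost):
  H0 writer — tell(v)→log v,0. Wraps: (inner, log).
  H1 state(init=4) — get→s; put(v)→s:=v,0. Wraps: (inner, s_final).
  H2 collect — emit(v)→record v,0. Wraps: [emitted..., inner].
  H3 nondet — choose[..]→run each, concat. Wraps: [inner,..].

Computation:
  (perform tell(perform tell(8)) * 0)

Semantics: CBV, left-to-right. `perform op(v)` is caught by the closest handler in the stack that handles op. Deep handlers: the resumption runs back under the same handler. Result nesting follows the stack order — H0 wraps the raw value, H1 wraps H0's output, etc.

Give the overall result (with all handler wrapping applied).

Step-by-step:
tell(8) @ H0 ⇒ log+=8
tell(0) @ H0 ⇒ log+=0
H0 returns (0, (8, 0))
H1 returns ((0, (8, 0)), 4)
H2 returns [((0, (8, 0)), 4)]
H3 returns [[((0, (8, 0)), 4)]]
= [[((0, (8, 0)), 4)]]

Answer: [[((0, (8, 0)), 4)]]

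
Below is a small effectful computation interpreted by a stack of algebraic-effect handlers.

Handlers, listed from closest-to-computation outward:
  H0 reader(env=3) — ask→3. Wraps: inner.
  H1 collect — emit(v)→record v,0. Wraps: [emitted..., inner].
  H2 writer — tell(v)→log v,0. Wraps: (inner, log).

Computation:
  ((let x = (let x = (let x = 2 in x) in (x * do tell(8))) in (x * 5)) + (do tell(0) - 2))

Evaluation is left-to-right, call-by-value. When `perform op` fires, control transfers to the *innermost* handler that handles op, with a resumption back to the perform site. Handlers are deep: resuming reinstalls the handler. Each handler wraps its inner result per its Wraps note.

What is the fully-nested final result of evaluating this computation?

Answer: ([-2], (8, 0))

Evaluation trace:
tell(8) @ H2 ⇒ log+=8
tell(0) @ H2 ⇒ log+=0
H0 returns -2
H1 returns [-2]
H2 returns ([-2], (8, 0))
= ([-2], (8, 0))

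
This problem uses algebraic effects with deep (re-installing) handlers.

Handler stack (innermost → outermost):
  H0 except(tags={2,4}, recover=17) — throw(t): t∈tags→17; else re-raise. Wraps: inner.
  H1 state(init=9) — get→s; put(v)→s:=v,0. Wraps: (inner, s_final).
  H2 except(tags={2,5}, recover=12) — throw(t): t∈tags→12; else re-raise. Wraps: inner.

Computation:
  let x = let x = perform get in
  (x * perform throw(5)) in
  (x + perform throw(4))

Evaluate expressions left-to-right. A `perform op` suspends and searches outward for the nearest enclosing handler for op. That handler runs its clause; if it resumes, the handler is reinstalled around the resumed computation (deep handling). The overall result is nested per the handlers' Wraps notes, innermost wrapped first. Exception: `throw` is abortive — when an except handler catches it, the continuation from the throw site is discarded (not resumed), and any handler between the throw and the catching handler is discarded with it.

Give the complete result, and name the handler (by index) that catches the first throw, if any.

Answer: 12 ; first throw caught by: H2

Evaluation trace:
get @ H1 ⇒ 9
throw(5) @ H0 re-raised
throw(5) @ H2 caught ⇒ 12
= 12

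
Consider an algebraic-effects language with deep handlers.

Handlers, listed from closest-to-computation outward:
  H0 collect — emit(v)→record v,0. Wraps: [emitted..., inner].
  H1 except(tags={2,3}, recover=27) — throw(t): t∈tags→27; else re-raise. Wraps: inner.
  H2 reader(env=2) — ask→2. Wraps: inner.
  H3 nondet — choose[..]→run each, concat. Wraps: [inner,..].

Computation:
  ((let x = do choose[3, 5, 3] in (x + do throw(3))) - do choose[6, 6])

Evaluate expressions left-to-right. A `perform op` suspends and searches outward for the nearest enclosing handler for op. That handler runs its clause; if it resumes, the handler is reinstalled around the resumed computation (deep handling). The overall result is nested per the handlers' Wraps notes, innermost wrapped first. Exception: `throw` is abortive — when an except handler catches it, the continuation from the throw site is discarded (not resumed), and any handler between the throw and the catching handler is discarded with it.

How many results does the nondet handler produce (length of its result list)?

Working:
choose[3, 5, 3] @ H3
  branch[0] choose=3:
    throw(3) @ H1 caught ⇒ 27
    H2 returns 27
    H3 returns [27]
  branch[1] choose=5:
    throw(3) @ H1 caught ⇒ 27
    H2 returns 27
    H3 returns [27]
  branch[2] choose=3:
    throw(3) @ H1 caught ⇒ 27
    H2 returns 27
    H3 returns [27]
= [27, 27, 27]

Answer: 3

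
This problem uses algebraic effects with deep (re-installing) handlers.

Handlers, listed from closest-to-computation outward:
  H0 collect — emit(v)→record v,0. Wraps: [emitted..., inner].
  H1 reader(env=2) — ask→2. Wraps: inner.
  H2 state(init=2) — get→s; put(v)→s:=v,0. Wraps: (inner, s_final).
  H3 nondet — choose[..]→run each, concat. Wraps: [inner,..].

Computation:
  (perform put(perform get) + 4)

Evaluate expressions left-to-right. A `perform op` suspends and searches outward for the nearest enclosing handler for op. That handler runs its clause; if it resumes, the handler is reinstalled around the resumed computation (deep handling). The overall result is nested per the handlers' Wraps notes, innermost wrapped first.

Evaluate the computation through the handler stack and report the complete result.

Step-by-step:
get @ H2 ⇒ 2
put(2) @ H2 ⇒ s:=2
H0 returns [4]
H1 returns [4]
H2 returns ([4], 2)
H3 returns [([4], 2)]
= [([4], 2)]

Answer: [([4], 2)]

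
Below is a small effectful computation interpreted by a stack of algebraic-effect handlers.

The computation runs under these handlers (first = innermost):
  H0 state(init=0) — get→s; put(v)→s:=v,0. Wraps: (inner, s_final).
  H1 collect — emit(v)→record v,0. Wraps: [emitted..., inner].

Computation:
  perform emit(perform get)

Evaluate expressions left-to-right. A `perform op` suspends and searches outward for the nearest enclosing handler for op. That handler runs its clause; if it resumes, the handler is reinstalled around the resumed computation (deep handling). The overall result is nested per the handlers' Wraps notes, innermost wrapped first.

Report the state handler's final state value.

Working:
get @ H0 ⇒ 0
emit(0) @ H1 ⇒ out+=0
H0 returns (0, 0)
H1 returns [0, (0, 0)]
= [0, (0, 0)]

Answer: 0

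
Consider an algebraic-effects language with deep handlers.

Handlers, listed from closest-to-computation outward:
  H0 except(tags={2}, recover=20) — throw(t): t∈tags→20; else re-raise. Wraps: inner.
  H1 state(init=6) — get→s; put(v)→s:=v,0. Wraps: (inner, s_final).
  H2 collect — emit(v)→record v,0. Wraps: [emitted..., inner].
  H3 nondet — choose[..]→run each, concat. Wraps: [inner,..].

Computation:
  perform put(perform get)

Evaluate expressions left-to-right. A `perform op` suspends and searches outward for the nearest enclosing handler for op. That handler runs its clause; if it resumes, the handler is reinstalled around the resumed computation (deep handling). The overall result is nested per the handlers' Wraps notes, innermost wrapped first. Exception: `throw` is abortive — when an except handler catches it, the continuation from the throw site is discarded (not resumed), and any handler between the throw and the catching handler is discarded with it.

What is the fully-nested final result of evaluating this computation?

Step-by-step:
get @ H1 ⇒ 6
put(6) @ H1 ⇒ s:=6
H0 returns 0
H1 returns (0, 6)
H2 returns [(0, 6)]
H3 returns [[(0, 6)]]
= [[(0, 6)]]

Answer: [[(0, 6)]]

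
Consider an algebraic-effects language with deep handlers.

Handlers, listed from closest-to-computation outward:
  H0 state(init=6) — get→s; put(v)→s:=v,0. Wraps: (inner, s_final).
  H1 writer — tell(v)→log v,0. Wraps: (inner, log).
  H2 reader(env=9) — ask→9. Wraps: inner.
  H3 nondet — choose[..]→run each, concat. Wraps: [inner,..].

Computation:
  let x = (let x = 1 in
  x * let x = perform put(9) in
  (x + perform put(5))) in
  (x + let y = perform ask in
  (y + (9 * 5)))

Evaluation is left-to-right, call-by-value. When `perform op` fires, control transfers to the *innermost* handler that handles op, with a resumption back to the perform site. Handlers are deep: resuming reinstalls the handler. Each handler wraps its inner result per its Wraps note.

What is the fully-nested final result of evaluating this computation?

Evaluation trace:
put(9) @ H0 ⇒ s:=9
put(5) @ H0 ⇒ s:=5
ask @ H2 ⇒ 9
H0 returns (54, 5)
H1 returns ((54, 5), ())
H2 returns ((54, 5), ())
H3 returns [((54, 5), ())]
= [((54, 5), ())]

Answer: [((54, 5), ())]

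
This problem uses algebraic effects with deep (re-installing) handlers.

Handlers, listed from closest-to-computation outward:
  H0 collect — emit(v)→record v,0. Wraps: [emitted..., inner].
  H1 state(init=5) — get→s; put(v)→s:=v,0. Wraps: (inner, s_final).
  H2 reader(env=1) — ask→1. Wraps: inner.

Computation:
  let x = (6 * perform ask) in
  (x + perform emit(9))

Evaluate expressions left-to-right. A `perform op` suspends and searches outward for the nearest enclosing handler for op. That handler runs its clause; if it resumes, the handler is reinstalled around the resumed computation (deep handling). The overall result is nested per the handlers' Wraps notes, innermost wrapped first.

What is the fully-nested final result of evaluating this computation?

Answer: ([9, 6], 5)

Working:
ask @ H2 ⇒ 1
emit(9) @ H0 ⇒ out+=9
H0 returns [9, 6]
H1 returns ([9, 6], 5)
H2 returns ([9, 6], 5)
= ([9, 6], 5)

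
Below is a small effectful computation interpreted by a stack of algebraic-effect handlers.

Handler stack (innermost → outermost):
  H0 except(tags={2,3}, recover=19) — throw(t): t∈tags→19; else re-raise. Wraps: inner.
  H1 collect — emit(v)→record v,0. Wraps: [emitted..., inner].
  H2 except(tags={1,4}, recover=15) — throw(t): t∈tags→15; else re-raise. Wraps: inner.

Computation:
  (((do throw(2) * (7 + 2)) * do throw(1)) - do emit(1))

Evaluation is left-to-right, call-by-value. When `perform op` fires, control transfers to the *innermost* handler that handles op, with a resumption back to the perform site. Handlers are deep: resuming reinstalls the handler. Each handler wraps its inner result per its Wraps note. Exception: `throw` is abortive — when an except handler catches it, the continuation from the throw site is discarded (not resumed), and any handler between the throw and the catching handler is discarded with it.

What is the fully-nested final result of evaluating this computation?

Answer: [19]

Working:
throw(2) @ H0 caught ⇒ 19
H1 returns [19]
H2 returns [19]
= [19]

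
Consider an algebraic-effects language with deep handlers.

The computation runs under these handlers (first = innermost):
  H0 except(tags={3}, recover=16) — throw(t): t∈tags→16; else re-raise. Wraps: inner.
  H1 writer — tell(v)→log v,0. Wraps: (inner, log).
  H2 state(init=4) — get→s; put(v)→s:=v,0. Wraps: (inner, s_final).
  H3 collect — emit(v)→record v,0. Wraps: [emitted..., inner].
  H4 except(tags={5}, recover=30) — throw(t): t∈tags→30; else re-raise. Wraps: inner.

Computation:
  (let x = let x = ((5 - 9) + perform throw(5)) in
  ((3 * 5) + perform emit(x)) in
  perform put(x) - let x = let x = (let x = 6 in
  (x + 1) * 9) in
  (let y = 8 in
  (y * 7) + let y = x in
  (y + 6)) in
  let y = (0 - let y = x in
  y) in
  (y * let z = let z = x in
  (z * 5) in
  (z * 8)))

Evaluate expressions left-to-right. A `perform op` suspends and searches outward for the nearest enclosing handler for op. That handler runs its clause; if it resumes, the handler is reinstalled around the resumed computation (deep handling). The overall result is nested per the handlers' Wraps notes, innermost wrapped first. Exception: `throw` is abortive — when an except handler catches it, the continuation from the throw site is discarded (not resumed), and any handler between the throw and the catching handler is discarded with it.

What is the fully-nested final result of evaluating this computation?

Answer: 30

Working:
throw(5) @ H0 re-raised
throw(5) @ H4 caught ⇒ 30
= 30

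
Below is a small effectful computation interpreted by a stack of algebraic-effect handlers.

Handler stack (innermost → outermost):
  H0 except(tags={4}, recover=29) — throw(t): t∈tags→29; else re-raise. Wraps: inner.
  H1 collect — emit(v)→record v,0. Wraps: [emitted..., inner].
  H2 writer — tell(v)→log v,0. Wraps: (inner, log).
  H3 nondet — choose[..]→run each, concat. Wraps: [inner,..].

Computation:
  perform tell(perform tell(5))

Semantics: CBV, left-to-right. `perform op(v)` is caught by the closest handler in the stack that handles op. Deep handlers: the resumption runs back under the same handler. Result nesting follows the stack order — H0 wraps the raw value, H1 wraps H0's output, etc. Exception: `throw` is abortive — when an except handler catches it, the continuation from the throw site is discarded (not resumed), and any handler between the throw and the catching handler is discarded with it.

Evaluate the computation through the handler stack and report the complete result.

Answer: [([0], (5, 0))]

Working:
tell(5) @ H2 ⇒ log+=5
tell(0) @ H2 ⇒ log+=0
H0 returns 0
H1 returns [0]
H2 returns ([0], (5, 0))
H3 returns [([0], (5, 0))]
= [([0], (5, 0))]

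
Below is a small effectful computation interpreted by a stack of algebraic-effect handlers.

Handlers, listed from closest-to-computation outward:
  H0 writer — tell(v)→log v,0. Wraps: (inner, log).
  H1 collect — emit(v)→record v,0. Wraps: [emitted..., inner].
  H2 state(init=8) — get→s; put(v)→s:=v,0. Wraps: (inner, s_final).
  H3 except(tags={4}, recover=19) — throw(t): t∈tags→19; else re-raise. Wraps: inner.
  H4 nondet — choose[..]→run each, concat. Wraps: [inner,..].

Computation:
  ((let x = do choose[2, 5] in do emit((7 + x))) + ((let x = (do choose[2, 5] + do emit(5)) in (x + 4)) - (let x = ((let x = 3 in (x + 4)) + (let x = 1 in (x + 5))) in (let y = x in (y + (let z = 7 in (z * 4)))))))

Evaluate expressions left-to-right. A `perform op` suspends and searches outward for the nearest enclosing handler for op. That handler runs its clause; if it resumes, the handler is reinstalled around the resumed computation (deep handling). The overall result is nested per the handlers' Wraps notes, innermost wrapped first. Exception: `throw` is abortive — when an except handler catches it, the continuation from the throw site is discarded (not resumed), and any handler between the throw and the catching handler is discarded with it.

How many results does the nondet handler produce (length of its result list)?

Answer: 4

Step-by-step:
choose[2, 5] @ H4
  branch[0] choose=2:
    emit(9) @ H1 ⇒ out+=9
    choose[2, 5] @ H4
      branch[0] choose=2:
        emit(5) @ H1 ⇒ out+=5
        H0 returns (-35, ())
        H1 returns [9, 5, (-35, ())]
        H2 returns ([9, 5, (-35, ())], 8)
        H3 returns ([9, 5, (-35, ())], 8)
        H4 returns [([9, 5, (-35, ())], 8)]
      branch[1] choose=5:
        emit(5) @ H1 ⇒ out+=5
        H0 returns (-32, ())
        H1 returns [9, 5, (-32, ())]
        H2 returns ([9, 5, (-32, ())], 8)
        H3 returns ([9, 5, (-32, ())], 8)
        H4 returns [([9, 5, (-32, ())], 8)]
  branch[1] choose=5:
    emit(12) @ H1 ⇒ out+=12
    choose[2, 5] @ H4
      branch[0] choose=2:
        emit(5) @ H1 ⇒ out+=5
        H0 returns (-35, ())
        H1 returns [12, 5, (-35, ())]
        H2 returns ([12, 5, (-35, ())], 8)
        H3 returns ([12, 5, (-35, ())], 8)
        H4 returns [([12, 5, (-35, ())], 8)]
      branch[1] choose=5:
        emit(5) @ H1 ⇒ out+=5
        H0 returns (-32, ())
        H1 returns [12, 5, (-32, ())]
        H2 returns ([12, 5, (-32, ())], 8)
        H3 returns ([12, 5, (-32, ())], 8)
        H4 returns [([12, 5, (-32, ())], 8)]
= [([9, 5, (-35, ())], 8), ([9, 5, (-32, ())], 8), ([12, 5, (-35, ())], 8), ([12, 5, (-32, ())], 8)]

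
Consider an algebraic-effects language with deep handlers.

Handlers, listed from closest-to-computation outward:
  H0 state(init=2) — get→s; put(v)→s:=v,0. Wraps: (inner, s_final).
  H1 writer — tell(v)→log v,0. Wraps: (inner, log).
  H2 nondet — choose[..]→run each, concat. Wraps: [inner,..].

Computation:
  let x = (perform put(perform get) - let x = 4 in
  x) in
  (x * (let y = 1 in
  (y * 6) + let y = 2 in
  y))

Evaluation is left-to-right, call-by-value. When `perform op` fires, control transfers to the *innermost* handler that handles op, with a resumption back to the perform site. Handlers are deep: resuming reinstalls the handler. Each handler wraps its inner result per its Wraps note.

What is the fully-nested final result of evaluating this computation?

Answer: [((-32, 2), ())]

Working:
get @ H0 ⇒ 2
put(2) @ H0 ⇒ s:=2
H0 returns (-32, 2)
H1 returns ((-32, 2), ())
H2 returns [((-32, 2), ())]
= [((-32, 2), ())]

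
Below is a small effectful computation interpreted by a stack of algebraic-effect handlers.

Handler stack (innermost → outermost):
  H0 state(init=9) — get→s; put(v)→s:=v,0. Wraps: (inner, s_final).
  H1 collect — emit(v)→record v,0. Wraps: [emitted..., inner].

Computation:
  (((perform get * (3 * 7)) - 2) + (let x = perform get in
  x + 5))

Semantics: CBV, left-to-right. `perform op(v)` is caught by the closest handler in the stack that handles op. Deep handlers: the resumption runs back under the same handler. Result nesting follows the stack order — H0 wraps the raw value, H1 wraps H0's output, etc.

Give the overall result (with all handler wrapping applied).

Answer: [(201, 9)]

Evaluation trace:
get @ H0 ⇒ 9
get @ H0 ⇒ 9
H0 returns (201, 9)
H1 returns [(201, 9)]
= [(201, 9)]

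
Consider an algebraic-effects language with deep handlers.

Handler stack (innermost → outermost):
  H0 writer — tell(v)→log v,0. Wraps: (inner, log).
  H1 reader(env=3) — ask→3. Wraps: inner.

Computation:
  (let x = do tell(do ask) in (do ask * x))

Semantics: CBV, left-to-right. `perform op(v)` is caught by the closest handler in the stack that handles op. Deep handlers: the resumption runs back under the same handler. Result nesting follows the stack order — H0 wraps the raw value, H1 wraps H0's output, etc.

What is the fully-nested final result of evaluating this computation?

Step-by-step:
ask @ H1 ⇒ 3
tell(3) @ H0 ⇒ log+=3
ask @ H1 ⇒ 3
H0 returns (0, (3))
H1 returns (0, (3))
= (0, (3))

Answer: (0, (3))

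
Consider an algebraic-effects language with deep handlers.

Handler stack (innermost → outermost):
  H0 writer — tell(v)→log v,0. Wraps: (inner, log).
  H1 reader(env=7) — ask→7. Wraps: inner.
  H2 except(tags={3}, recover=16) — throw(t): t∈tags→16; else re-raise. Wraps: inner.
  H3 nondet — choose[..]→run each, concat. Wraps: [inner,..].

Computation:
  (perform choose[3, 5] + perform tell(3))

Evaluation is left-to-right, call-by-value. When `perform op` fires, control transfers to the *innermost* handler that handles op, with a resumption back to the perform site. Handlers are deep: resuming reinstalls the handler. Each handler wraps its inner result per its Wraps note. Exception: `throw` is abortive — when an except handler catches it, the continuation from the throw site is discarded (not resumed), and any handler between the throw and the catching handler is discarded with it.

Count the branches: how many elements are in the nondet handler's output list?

Step-by-step:
choose[3, 5] @ H3
  branch[0] choose=3:
    tell(3) @ H0 ⇒ log+=3
    H0 returns (3, (3))
    H1 returns (3, (3))
    H2 returns (3, (3))
    H3 returns [(3, (3))]
  branch[1] choose=5:
    tell(3) @ H0 ⇒ log+=3
    H0 returns (5, (3))
    H1 returns (5, (3))
    H2 returns (5, (3))
    H3 returns [(5, (3))]
= [(3, (3)), (5, (3))]

Answer: 2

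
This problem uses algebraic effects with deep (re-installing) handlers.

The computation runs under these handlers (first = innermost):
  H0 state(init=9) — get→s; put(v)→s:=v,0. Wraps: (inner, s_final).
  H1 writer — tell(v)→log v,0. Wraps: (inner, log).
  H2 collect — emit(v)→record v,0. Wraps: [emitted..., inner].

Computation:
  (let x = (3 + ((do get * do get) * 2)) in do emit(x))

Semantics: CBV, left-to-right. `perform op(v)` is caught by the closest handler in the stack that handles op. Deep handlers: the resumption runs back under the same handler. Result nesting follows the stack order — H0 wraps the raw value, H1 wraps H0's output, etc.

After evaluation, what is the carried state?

Answer: 9

Working:
get @ H0 ⇒ 9
get @ H0 ⇒ 9
emit(165) @ H2 ⇒ out+=165
H0 returns (0, 9)
H1 returns ((0, 9), ())
H2 returns [165, ((0, 9), ())]
= [165, ((0, 9), ())]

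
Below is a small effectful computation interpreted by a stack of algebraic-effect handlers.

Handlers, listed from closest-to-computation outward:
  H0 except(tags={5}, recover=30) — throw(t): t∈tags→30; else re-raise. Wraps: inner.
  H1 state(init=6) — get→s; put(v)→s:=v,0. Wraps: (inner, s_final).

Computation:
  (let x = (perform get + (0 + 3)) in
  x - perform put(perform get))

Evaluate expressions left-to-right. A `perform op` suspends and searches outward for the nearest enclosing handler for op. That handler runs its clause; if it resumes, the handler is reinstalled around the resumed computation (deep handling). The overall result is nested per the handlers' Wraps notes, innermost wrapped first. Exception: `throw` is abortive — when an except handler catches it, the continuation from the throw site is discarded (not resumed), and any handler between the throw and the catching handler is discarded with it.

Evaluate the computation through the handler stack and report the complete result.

Answer: (9, 6)

Working:
get @ H1 ⇒ 6
get @ H1 ⇒ 6
put(6) @ H1 ⇒ s:=6
H0 returns 9
H1 returns (9, 6)
= (9, 6)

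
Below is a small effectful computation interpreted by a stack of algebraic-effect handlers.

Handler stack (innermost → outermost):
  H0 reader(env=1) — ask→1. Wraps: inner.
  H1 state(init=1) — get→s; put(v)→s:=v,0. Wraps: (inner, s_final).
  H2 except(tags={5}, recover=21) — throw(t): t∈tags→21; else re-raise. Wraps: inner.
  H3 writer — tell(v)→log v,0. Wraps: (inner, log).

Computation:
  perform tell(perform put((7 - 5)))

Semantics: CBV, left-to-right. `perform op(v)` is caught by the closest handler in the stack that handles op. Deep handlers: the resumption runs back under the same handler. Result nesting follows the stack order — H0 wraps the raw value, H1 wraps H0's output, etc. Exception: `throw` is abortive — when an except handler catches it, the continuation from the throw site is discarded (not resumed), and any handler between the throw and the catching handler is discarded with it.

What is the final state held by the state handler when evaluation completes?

Answer: 2

Working:
put(2) @ H1 ⇒ s:=2
tell(0) @ H3 ⇒ log+=0
H0 returns 0
H1 returns (0, 2)
H2 returns (0, 2)
H3 returns ((0, 2), (0))
= ((0, 2), (0))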